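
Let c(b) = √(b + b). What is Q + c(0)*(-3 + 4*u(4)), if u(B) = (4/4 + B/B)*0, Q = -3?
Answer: -3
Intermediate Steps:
c(b) = √2*√b (c(b) = √(2*b) = √2*√b)
u(B) = 0 (u(B) = (4*(¼) + 1)*0 = (1 + 1)*0 = 2*0 = 0)
Q + c(0)*(-3 + 4*u(4)) = -3 + (√2*√0)*(-3 + 4*0) = -3 + (√2*0)*(-3 + 0) = -3 + 0*(-3) = -3 + 0 = -3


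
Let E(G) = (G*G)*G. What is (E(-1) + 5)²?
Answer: 16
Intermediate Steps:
E(G) = G³ (E(G) = G²*G = G³)
(E(-1) + 5)² = ((-1)³ + 5)² = (-1 + 5)² = 4² = 16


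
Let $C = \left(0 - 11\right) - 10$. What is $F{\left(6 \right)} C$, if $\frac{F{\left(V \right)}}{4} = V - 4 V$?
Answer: $1512$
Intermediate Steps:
$F{\left(V \right)} = - 12 V$ ($F{\left(V \right)} = 4 \left(V - 4 V\right) = 4 \left(- 3 V\right) = - 12 V$)
$C = -21$ ($C = -11 - 10 = -21$)
$F{\left(6 \right)} C = \left(-12\right) 6 \left(-21\right) = \left(-72\right) \left(-21\right) = 1512$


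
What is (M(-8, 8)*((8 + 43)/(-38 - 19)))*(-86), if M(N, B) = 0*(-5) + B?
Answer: 11696/19 ≈ 615.58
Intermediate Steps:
M(N, B) = B (M(N, B) = 0 + B = B)
(M(-8, 8)*((8 + 43)/(-38 - 19)))*(-86) = (8*((8 + 43)/(-38 - 19)))*(-86) = (8*(51/(-57)))*(-86) = (8*(51*(-1/57)))*(-86) = (8*(-17/19))*(-86) = -136/19*(-86) = 11696/19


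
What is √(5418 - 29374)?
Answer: 2*I*√5989 ≈ 154.78*I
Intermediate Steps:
√(5418 - 29374) = √(-23956) = 2*I*√5989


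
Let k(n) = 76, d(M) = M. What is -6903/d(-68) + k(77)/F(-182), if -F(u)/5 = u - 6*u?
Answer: 15701741/154700 ≈ 101.50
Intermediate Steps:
F(u) = 25*u (F(u) = -5*(u - 6*u) = -(-25)*u = 25*u)
-6903/d(-68) + k(77)/F(-182) = -6903/(-68) + 76/((25*(-182))) = -6903*(-1/68) + 76/(-4550) = 6903/68 + 76*(-1/4550) = 6903/68 - 38/2275 = 15701741/154700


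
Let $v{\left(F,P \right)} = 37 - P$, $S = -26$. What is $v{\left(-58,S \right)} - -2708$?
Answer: $2771$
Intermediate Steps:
$v{\left(-58,S \right)} - -2708 = \left(37 - -26\right) - -2708 = \left(37 + 26\right) + 2708 = 63 + 2708 = 2771$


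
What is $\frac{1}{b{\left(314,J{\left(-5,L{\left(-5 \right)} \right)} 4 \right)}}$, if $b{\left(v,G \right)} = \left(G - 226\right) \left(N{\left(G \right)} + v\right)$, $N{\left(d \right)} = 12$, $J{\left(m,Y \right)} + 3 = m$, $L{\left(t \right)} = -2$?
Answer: $- \frac{1}{84108} \approx -1.1889 \cdot 10^{-5}$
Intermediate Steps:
$J{\left(m,Y \right)} = -3 + m$
$b{\left(v,G \right)} = \left(-226 + G\right) \left(12 + v\right)$ ($b{\left(v,G \right)} = \left(G - 226\right) \left(12 + v\right) = \left(-226 + G\right) \left(12 + v\right)$)
$\frac{1}{b{\left(314,J{\left(-5,L{\left(-5 \right)} \right)} 4 \right)}} = \frac{1}{-2712 - 70964 + 12 \left(-3 - 5\right) 4 + \left(-3 - 5\right) 4 \cdot 314} = \frac{1}{-2712 - 70964 + 12 \left(\left(-8\right) 4\right) + \left(-8\right) 4 \cdot 314} = \frac{1}{-2712 - 70964 + 12 \left(-32\right) - 10048} = \frac{1}{-2712 - 70964 - 384 - 10048} = \frac{1}{-84108} = - \frac{1}{84108}$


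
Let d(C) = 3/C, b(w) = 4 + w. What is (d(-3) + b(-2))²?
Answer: 1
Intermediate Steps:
(d(-3) + b(-2))² = (3/(-3) + (4 - 2))² = (3*(-⅓) + 2)² = (-1 + 2)² = 1² = 1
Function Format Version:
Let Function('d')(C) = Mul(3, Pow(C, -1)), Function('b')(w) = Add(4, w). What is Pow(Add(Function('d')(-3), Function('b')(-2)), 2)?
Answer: 1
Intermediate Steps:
Pow(Add(Function('d')(-3), Function('b')(-2)), 2) = Pow(Add(Mul(3, Pow(-3, -1)), Add(4, -2)), 2) = Pow(Add(Mul(3, Rational(-1, 3)), 2), 2) = Pow(Add(-1, 2), 2) = Pow(1, 2) = 1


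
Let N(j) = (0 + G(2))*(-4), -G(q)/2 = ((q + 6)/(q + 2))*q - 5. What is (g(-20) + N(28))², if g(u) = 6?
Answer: 4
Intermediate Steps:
G(q) = 10 - 2*q*(6 + q)/(2 + q) (G(q) = -2*(((q + 6)/(q + 2))*q - 5) = -2*(((6 + q)/(2 + q))*q - 5) = -2*(q*(6 + q)/(2 + q) - 5) = -2*(-5 + q*(6 + q)/(2 + q)) = 10 - 2*q*(6 + q)/(2 + q))
N(j) = -8 (N(j) = (0 + 2*(10 - 1*2 - 1*2²)/(2 + 2))*(-4) = (0 + 2*(10 - 2 - 1*4)/4)*(-4) = (0 + 2*(¼)*(10 - 2 - 4))*(-4) = (0 + 2*(¼)*4)*(-4) = (0 + 2)*(-4) = 2*(-4) = -8)
(g(-20) + N(28))² = (6 - 8)² = (-2)² = 4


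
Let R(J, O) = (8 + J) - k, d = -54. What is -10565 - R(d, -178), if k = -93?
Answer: -10612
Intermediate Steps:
R(J, O) = 101 + J (R(J, O) = (8 + J) - 1*(-93) = (8 + J) + 93 = 101 + J)
-10565 - R(d, -178) = -10565 - (101 - 54) = -10565 - 1*47 = -10565 - 47 = -10612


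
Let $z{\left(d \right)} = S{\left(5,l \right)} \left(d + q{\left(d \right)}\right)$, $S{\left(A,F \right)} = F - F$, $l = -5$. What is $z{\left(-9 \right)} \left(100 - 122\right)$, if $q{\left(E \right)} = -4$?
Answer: $0$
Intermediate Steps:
$S{\left(A,F \right)} = 0$
$z{\left(d \right)} = 0$ ($z{\left(d \right)} = 0 \left(d - 4\right) = 0 \left(-4 + d\right) = 0$)
$z{\left(-9 \right)} \left(100 - 122\right) = 0 \left(100 - 122\right) = 0 \left(-22\right) = 0$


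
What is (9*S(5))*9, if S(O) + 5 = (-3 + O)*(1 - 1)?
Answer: -405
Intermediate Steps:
S(O) = -5 (S(O) = -5 + (-3 + O)*(1 - 1) = -5 + (-3 + O)*0 = -5 + 0 = -5)
(9*S(5))*9 = (9*(-5))*9 = -45*9 = -405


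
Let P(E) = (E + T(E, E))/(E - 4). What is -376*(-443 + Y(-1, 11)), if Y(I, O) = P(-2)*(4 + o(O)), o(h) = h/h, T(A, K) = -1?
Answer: 165628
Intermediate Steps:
o(h) = 1
P(E) = (-1 + E)/(-4 + E) (P(E) = (E - 1)/(E - 4) = (-1 + E)/(-4 + E))
Y(I, O) = 5/2 (Y(I, O) = ((-1 - 2)/(-4 - 2))*(4 + 1) = (-3/(-6))*5 = -1/6*(-3)*5 = (1/2)*5 = 5/2)
-376*(-443 + Y(-1, 11)) = -376*(-443 + 5/2) = -376*(-881/2) = 165628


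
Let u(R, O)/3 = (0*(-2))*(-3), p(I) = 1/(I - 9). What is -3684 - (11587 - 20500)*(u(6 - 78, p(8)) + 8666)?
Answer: 77236374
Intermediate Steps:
p(I) = 1/(-9 + I)
u(R, O) = 0 (u(R, O) = 3*((0*(-2))*(-3)) = 3*(0*(-3)) = 3*0 = 0)
-3684 - (11587 - 20500)*(u(6 - 78, p(8)) + 8666) = -3684 - (11587 - 20500)*(0 + 8666) = -3684 - (-8913)*8666 = -3684 - 1*(-77240058) = -3684 + 77240058 = 77236374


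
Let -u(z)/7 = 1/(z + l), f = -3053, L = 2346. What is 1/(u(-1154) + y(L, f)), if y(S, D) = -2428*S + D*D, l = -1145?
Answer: 2299/8333233586 ≈ 2.7588e-7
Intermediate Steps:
u(z) = -7/(-1145 + z) (u(z) = -7/(z - 1145) = -7/(-1145 + z))
y(S, D) = D² - 2428*S (y(S, D) = -2428*S + D² = D² - 2428*S)
1/(u(-1154) + y(L, f)) = 1/(-7/(-1145 - 1154) + ((-3053)² - 2428*2346)) = 1/(-7/(-2299) + (9320809 - 5696088)) = 1/(-7*(-1/2299) + 3624721) = 1/(7/2299 + 3624721) = 1/(8333233586/2299) = 2299/8333233586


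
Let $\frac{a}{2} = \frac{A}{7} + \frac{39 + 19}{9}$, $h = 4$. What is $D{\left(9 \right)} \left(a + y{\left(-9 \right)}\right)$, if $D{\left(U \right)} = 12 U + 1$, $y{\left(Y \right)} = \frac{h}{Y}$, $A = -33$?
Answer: $\frac{20710}{63} \approx 328.73$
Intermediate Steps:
$y{\left(Y \right)} = \frac{4}{Y}$
$D{\left(U \right)} = 1 + 12 U$
$a = \frac{218}{63}$ ($a = 2 \left(- \frac{33}{7} + \frac{39 + 19}{9}\right) = 2 \left(\left(-33\right) \frac{1}{7} + 58 \cdot \frac{1}{9}\right) = 2 \left(- \frac{33}{7} + \frac{58}{9}\right) = 2 \cdot \frac{109}{63} = \frac{218}{63} \approx 3.4603$)
$D{\left(9 \right)} \left(a + y{\left(-9 \right)}\right) = \left(1 + 12 \cdot 9\right) \left(\frac{218}{63} + \frac{4}{-9}\right) = \left(1 + 108\right) \left(\frac{218}{63} + 4 \left(- \frac{1}{9}\right)\right) = 109 \left(\frac{218}{63} - \frac{4}{9}\right) = 109 \cdot \frac{190}{63} = \frac{20710}{63}$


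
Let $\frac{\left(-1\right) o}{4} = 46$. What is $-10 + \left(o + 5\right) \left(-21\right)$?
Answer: $3749$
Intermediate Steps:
$o = -184$ ($o = \left(-4\right) 46 = -184$)
$-10 + \left(o + 5\right) \left(-21\right) = -10 + \left(-184 + 5\right) \left(-21\right) = -10 - -3759 = -10 + 3759 = 3749$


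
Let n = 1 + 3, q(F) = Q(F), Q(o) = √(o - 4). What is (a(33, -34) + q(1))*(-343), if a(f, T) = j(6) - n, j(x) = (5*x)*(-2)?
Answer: 21952 - 343*I*√3 ≈ 21952.0 - 594.09*I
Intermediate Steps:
Q(o) = √(-4 + o)
q(F) = √(-4 + F)
n = 4
j(x) = -10*x
a(f, T) = -64 (a(f, T) = -10*6 - 1*4 = -60 - 4 = -64)
(a(33, -34) + q(1))*(-343) = (-64 + √(-4 + 1))*(-343) = (-64 + √(-3))*(-343) = (-64 + I*√3)*(-343) = 21952 - 343*I*√3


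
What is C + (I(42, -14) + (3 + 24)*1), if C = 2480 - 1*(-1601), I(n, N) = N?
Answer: 4094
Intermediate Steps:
C = 4081 (C = 2480 + 1601 = 4081)
C + (I(42, -14) + (3 + 24)*1) = 4081 + (-14 + (3 + 24)*1) = 4081 + (-14 + 27*1) = 4081 + (-14 + 27) = 4081 + 13 = 4094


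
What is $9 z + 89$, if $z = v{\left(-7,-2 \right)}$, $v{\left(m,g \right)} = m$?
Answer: $26$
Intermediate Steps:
$z = -7$
$9 z + 89 = 9 \left(-7\right) + 89 = -63 + 89 = 26$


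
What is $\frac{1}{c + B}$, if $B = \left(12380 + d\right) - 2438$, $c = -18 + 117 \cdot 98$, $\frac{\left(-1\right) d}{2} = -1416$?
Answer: $\frac{1}{24222} \approx 4.1285 \cdot 10^{-5}$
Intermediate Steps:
$d = 2832$ ($d = \left(-2\right) \left(-1416\right) = 2832$)
$c = 11448$ ($c = -18 + 11466 = 11448$)
$B = 12774$ ($B = \left(12380 + 2832\right) - 2438 = 15212 - 2438 = 12774$)
$\frac{1}{c + B} = \frac{1}{11448 + 12774} = \frac{1}{24222}$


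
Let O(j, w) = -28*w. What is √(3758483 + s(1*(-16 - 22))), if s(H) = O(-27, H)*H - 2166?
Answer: √3715885 ≈ 1927.7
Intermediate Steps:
s(H) = -2166 - 28*H² (s(H) = (-28*H)*H - 2166 = -28*H² - 2166 = -2166 - 28*H²)
√(3758483 + s(1*(-16 - 22))) = √(3758483 + (-2166 - 28*(-16 - 22)²)) = √(3758483 + (-2166 - 28*(1*(-38))²)) = √(3758483 + (-2166 - 28*(-38)²)) = √(3758483 + (-2166 - 28*1444)) = √(3758483 + (-2166 - 40432)) = √(3758483 - 42598) = √3715885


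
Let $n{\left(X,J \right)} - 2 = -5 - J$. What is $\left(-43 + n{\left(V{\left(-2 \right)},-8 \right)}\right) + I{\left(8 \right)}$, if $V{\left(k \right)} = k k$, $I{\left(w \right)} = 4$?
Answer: $-34$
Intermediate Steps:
$V{\left(k \right)} = k^{2}$
$n{\left(X,J \right)} = -3 - J$ ($n{\left(X,J \right)} = 2 - \left(5 + J\right) = -3 - J$)
$\left(-43 + n{\left(V{\left(-2 \right)},-8 \right)}\right) + I{\left(8 \right)} = \left(-43 - -5\right) + 4 = \left(-43 + \left(-3 + 8\right)\right) + 4 = \left(-43 + 5\right) + 4 = -38 + 4 = -34$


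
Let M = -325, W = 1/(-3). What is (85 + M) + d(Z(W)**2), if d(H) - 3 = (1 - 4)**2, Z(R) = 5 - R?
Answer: -228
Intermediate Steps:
W = -1/3 ≈ -0.33333
d(H) = 12 (d(H) = 3 + (1 - 4)**2 = 3 + (-3)**2 = 3 + 9 = 12)
(85 + M) + d(Z(W)**2) = (85 - 325) + 12 = -240 + 12 = -228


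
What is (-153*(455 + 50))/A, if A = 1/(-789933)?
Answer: 61034173245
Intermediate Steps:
A = -1/789933 ≈ -1.2659e-6
(-153*(455 + 50))/A = (-153*(455 + 50))/(-1/789933) = -153*505*(-789933) = -77265*(-789933) = 61034173245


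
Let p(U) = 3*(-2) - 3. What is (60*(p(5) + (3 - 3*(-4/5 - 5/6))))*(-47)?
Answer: 3102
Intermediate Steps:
p(U) = -9 (p(U) = -6 - 3 = -9)
(60*(p(5) + (3 - 3*(-4/5 - 5/6))))*(-47) = (60*(-9 + (3 - 3*(-4/5 - 5/6))))*(-47) = (60*(-9 + (3 - 3*(-49/30))))*(-47) = (60*(-9 + (3 + 49/10)))*(-47) = (60*(-9 + 79/10))*(-47) = (60*(-11/10))*(-47) = -66*(-47) = 3102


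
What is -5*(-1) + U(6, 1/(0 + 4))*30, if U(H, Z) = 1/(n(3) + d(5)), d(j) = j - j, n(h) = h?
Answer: 15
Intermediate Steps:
d(j) = 0
U(H, Z) = ⅓ (U(H, Z) = 1/(3 + 0) = 1/3 = ⅓)
-5*(-1) + U(6, 1/(0 + 4))*30 = -5*(-1) + (⅓)*30 = 5 + 10 = 15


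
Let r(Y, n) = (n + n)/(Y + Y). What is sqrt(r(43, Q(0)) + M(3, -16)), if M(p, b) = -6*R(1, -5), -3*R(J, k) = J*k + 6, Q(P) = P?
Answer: sqrt(2) ≈ 1.4142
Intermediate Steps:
R(J, k) = -2 - J*k/3 (R(J, k) = -(J*k + 6)/3 = -(6 + J*k)/3 = -2 - J*k/3)
r(Y, n) = n/Y (r(Y, n) = (2*n)/((2*Y)) = (2*n)*(1/(2*Y)) = n/Y)
M(p, b) = 2 (M(p, b) = -6*(-2 - 1/3*1*(-5)) = -6*(-2 + 5/3) = -6*(-1/3) = 2)
sqrt(r(43, Q(0)) + M(3, -16)) = sqrt(0/43 + 2) = sqrt(0*(1/43) + 2) = sqrt(0 + 2) = sqrt(2)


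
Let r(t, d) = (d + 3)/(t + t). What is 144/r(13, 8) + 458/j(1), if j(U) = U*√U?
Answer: 8782/11 ≈ 798.36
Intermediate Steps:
j(U) = U^(3/2)
r(t, d) = (3 + d)/(2*t) (r(t, d) = (3 + d)/((2*t)) = (3 + d)*(1/(2*t)) = (3 + d)/(2*t))
144/r(13, 8) + 458/j(1) = 144/(((½)*(3 + 8)/13)) + 458/(1^(3/2)) = 144/(((½)*(1/13)*11)) + 458/1 = 144/(11/26) + 458*1 = 144*(26/11) + 458 = 3744/11 + 458 = 8782/11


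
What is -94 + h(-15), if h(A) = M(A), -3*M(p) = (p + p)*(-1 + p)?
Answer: -254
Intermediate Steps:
M(p) = -2*p*(-1 + p)/3 (M(p) = -(p + p)*(-1 + p)/3 = -2*p*(-1 + p)/3)
h(A) = 2*A*(1 - A)/3
-94 + h(-15) = -94 + (⅔)*(-15)*(1 - 1*(-15)) = -94 + (⅔)*(-15)*(1 + 15) = -94 + (⅔)*(-15)*16 = -94 - 160 = -254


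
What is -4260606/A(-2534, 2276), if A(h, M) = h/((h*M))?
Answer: -9697139256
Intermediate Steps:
A(h, M) = 1/M (A(h, M) = h/((M*h)) = h*(1/(M*h)) = 1/M)
-4260606/A(-2534, 2276) = -4260606/(1/2276) = -4260606/1/2276 = -4260606*2276 = -9697139256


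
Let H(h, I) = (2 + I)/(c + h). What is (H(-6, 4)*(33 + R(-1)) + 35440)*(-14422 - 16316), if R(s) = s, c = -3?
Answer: -1088698976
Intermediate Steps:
H(h, I) = (2 + I)/(-3 + h)
(H(-6, 4)*(33 + R(-1)) + 35440)*(-14422 - 16316) = (((2 + 4)/(-3 - 6))*(33 - 1) + 35440)*(-14422 - 16316) = ((6/(-9))*32 + 35440)*(-30738) = (-⅑*6*32 + 35440)*(-30738) = (-⅔*32 + 35440)*(-30738) = (-64/3 + 35440)*(-30738) = (106256/3)*(-30738) = -1088698976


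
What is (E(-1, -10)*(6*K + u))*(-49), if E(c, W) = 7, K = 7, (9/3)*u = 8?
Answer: -45962/3 ≈ -15321.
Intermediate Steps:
u = 8/3 (u = (⅓)*8 = 8/3 ≈ 2.6667)
(E(-1, -10)*(6*K + u))*(-49) = (7*(6*7 + 8/3))*(-49) = (7*(42 + 8/3))*(-49) = (7*(134/3))*(-49) = (938/3)*(-49) = -45962/3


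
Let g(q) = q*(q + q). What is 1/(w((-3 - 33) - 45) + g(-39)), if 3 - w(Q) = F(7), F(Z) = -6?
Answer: 1/3051 ≈ 0.00032776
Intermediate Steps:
w(Q) = 9 (w(Q) = 3 - 1*(-6) = 3 + 6 = 9)
g(q) = 2*q² (g(q) = q*(2*q) = 2*q²)
1/(w((-3 - 33) - 45) + g(-39)) = 1/(9 + 2*(-39)²) = 1/(9 + 2*1521) = 1/(9 + 3042) = 1/3051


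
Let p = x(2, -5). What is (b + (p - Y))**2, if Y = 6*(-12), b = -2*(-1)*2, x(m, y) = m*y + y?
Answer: 3721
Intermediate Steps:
x(m, y) = y + m*y
b = 4 (b = 2*2 = 4)
p = -15 (p = -5*(1 + 2) = -5*3 = -15)
Y = -72
(b + (p - Y))**2 = (4 + (-15 - 1*(-72)))**2 = (4 + (-15 + 72))**2 = (4 + 57)**2 = 61**2 = 3721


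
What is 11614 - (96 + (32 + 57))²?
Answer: -22611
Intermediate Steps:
11614 - (96 + (32 + 57))² = 11614 - (96 + 89)² = 11614 - 1*185² = 11614 - 1*34225 = 11614 - 34225 = -22611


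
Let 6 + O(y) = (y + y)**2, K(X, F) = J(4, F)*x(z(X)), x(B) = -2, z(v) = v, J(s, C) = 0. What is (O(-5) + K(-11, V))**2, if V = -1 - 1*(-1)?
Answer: 8836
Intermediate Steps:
V = 0 (V = -1 + 1 = 0)
K(X, F) = 0 (K(X, F) = 0*(-2) = 0)
O(y) = -6 + 4*y**2 (O(y) = -6 + (y + y)**2 = -6 + (2*y)**2 = -6 + 4*y**2)
(O(-5) + K(-11, V))**2 = ((-6 + 4*(-5)**2) + 0)**2 = ((-6 + 4*25) + 0)**2 = ((-6 + 100) + 0)**2 = (94 + 0)**2 = 94**2 = 8836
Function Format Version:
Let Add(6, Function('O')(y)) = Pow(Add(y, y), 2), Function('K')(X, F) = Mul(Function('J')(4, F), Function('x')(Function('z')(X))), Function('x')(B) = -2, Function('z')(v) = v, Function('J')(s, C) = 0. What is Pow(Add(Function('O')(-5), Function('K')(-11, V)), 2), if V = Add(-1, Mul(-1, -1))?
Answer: 8836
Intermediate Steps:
V = 0 (V = Add(-1, 1) = 0)
Function('K')(X, F) = 0 (Function('K')(X, F) = Mul(0, -2) = 0)
Function('O')(y) = Add(-6, Mul(4, Pow(y, 2))) (Function('O')(y) = Add(-6, Pow(Add(y, y), 2)) = Add(-6, Pow(Mul(2, y), 2)) = Add(-6, Mul(4, Pow(y, 2))))
Pow(Add(Function('O')(-5), Function('K')(-11, V)), 2) = Pow(Add(Add(-6, Mul(4, Pow(-5, 2))), 0), 2) = Pow(Add(Add(-6, Mul(4, 25)), 0), 2) = Pow(Add(Add(-6, 100), 0), 2) = Pow(Add(94, 0), 2) = Pow(94, 2) = 8836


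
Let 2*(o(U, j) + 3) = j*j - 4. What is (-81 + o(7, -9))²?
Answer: 8281/4 ≈ 2070.3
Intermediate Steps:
o(U, j) = -5 + j²/2 (o(U, j) = -3 + (j*j - 4)/2 = -3 + (j² - 4)/2 = -3 + (-4 + j²)/2 = -3 + (-2 + j²/2) = -5 + j²/2)
(-81 + o(7, -9))² = (-81 + (-5 + (½)*(-9)²))² = (-81 + (-5 + (½)*81))² = (-81 + (-5 + 81/2))² = (-81 + 71/2)² = (-91/2)² = 8281/4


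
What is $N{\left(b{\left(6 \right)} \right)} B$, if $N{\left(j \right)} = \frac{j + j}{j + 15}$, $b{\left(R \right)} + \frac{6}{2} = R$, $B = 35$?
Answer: $\frac{35}{3} \approx 11.667$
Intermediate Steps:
$b{\left(R \right)} = -3 + R$
$N{\left(j \right)} = \frac{2 j}{15 + j}$
$N{\left(b{\left(6 \right)} \right)} B = \frac{2 \left(-3 + 6\right)}{15 + \left(-3 + 6\right)} 35 = 2 \cdot 3 \frac{1}{15 + 3} \cdot 35 = 2 \cdot 3 \cdot \frac{1}{18} \cdot 35 = \frac{1}{3} \cdot 35 = \frac{35}{3}$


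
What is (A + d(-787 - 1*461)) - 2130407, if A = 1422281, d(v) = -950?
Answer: -709076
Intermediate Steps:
(A + d(-787 - 1*461)) - 2130407 = (1422281 - 950) - 2130407 = 1421331 - 2130407 = -709076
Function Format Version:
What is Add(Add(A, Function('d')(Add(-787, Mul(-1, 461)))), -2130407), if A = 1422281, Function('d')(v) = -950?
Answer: -709076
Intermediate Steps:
Add(Add(A, Function('d')(Add(-787, Mul(-1, 461)))), -2130407) = Add(Add(1422281, -950), -2130407) = Add(1421331, -2130407) = -709076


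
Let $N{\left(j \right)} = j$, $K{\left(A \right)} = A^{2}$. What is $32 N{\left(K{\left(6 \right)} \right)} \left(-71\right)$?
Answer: $-81792$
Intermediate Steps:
$32 N{\left(K{\left(6 \right)} \right)} \left(-71\right) = 32 \cdot 6^{2} \left(-71\right) = 32 \cdot 36 \left(-71\right) = 1152 \left(-71\right) = -81792$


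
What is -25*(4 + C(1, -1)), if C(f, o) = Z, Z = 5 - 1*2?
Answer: -175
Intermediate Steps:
Z = 3 (Z = 5 - 2 = 3)
C(f, o) = 3
-25*(4 + C(1, -1)) = -25*(4 + 3) = -25*7 = -175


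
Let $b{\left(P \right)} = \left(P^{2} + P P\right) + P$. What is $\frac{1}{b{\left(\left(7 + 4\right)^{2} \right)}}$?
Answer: $\frac{1}{29403} \approx 3.401 \cdot 10^{-5}$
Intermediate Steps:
$b{\left(P \right)} = P + 2 P^{2}$ ($b{\left(P \right)} = \left(P^{2} + P^{2}\right) + P = 2 P^{2} + P = P + 2 P^{2}$)
$\frac{1}{b{\left(\left(7 + 4\right)^{2} \right)}} = \frac{1}{\left(7 + 4\right)^{2} \left(1 + 2 \left(7 + 4\right)^{2}\right)} = \frac{1}{11^{2} \left(1 + 2 \cdot 11^{2}\right)} = \frac{1}{121 \left(1 + 2 \cdot 121\right)} = \frac{1}{121 \left(1 + 242\right)} = \frac{1}{121 \cdot 243} = \frac{1}{29403}$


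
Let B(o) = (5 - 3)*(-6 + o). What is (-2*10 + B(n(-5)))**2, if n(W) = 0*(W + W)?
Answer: 1024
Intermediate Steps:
n(W) = 0 (n(W) = 0*(2*W) = 0)
B(o) = -12 + 2*o (B(o) = 2*(-6 + o) = -12 + 2*o)
(-2*10 + B(n(-5)))**2 = (-2*10 + (-12 + 2*0))**2 = (-20 + (-12 + 0))**2 = (-20 - 12)**2 = (-32)**2 = 1024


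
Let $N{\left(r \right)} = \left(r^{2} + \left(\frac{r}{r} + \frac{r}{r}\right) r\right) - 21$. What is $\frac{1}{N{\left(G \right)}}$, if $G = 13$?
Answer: $\frac{1}{174} \approx 0.0057471$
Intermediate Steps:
$N{\left(r \right)} = -21 + r^{2} + 2 r$ ($N{\left(r \right)} = \left(r^{2} + \left(1 + 1\right) r\right) - 21 = \left(r^{2} + 2 r\right) - 21 = -21 + r^{2} + 2 r$)
$\frac{1}{N{\left(G \right)}} = \frac{1}{-21 + 13^{2} + 2 \cdot 13} = \frac{1}{-21 + 169 + 26} = \frac{1}{174}$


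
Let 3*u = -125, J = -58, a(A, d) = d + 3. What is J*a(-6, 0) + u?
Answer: -647/3 ≈ -215.67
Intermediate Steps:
a(A, d) = 3 + d
u = -125/3 (u = (⅓)*(-125) = -125/3 ≈ -41.667)
J*a(-6, 0) + u = -58*(3 + 0) - 125/3 = -58*3 - 125/3 = -174 - 125/3 = -647/3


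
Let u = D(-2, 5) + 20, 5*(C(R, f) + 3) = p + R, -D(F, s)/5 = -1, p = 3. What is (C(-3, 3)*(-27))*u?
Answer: 2025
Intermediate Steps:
D(F, s) = 5 (D(F, s) = -5*(-1) = 5)
C(R, f) = -12/5 + R/5 (C(R, f) = -3 + (3 + R)/5 = -3 + (3/5 + R/5) = -12/5 + R/5)
u = 25 (u = 5 + 20 = 25)
(C(-3, 3)*(-27))*u = ((-12/5 + (1/5)*(-3))*(-27))*25 = ((-12/5 - 3/5)*(-27))*25 = -3*(-27)*25 = 81*25 = 2025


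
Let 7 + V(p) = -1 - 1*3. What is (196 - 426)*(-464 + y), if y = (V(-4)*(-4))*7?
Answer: 35880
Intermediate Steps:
V(p) = -11 (V(p) = -7 + (-1 - 1*3) = -7 + (-1 - 3) = -7 - 4 = -11)
y = 308 (y = -11*(-4)*7 = 44*7 = 308)
(196 - 426)*(-464 + y) = (196 - 426)*(-464 + 308) = -230*(-156) = 35880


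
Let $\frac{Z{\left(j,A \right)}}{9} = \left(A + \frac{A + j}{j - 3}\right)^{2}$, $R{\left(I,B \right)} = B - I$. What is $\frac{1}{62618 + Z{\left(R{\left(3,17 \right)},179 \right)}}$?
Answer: $\frac{121}{49644974} \approx 2.4373 \cdot 10^{-6}$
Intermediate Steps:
$Z{\left(j,A \right)} = 9 \left(A + \frac{A + j}{-3 + j}\right)^{2}$ ($Z{\left(j,A \right)} = 9 \left(A + \frac{A + j}{j - 3}\right)^{2} = 9 \left(A + \frac{A + j}{-3 + j}\right)^{2}$)
$\frac{1}{62618 + Z{\left(R{\left(3,17 \right)},179 \right)}} = \frac{1}{62618 + \frac{9 \left(\left(17 - 3\right) - 358 + 179 \left(17 - 3\right)\right)^{2}}{\left(-3 + \left(17 - 3\right)\right)^{2}}} = \frac{1}{62618 + \frac{9 \left(14 - 358 + 179 \cdot 14\right)^{2}}{\left(-3 + 14\right)^{2}}} = \frac{1}{62618 + \frac{9 \left(14 - 358 + 2506\right)^{2}}{121}} = \frac{1}{62618 + 9 \cdot \frac{1}{121} \cdot 2162^{2}} = \frac{1}{62618 + 9 \cdot \frac{1}{121} \cdot 4674244} = \frac{1}{62618 + \frac{42068196}{121}} = \frac{1}{\frac{49644974}{121}} = \frac{121}{49644974}$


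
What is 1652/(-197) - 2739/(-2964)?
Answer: -1452315/194636 ≈ -7.4617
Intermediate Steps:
1652/(-197) - 2739/(-2964) = 1652*(-1/197) - 2739*(-1/2964) = -1652/197 + 913/988 = -1452315/194636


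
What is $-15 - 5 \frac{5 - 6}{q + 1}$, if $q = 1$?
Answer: $- \frac{25}{2} \approx -12.5$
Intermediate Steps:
$-15 - 5 \frac{5 - 6}{q + 1} = -15 - 5 \frac{5 - 6}{1 + 1} = -15 - 5 \left(- \frac{1}{2}\right) = -15 - 5 \left(\left(-1\right) \frac{1}{2}\right) = -15 - - \frac{5}{2} = -15 + \frac{5}{2} = - \frac{25}{2}$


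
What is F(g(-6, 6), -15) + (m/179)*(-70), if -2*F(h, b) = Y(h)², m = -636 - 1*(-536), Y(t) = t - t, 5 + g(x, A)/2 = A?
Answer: 7000/179 ≈ 39.106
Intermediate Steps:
g(x, A) = -10 + 2*A
Y(t) = 0
m = -100 (m = -636 + 536 = -100)
F(h, b) = 0 (F(h, b) = -½*0² = -½*0 = 0)
F(g(-6, 6), -15) + (m/179)*(-70) = 0 - 100/179*(-70) = 0 + 7000/179 = 7000/179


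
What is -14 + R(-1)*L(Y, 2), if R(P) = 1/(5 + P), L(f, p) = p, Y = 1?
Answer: -27/2 ≈ -13.500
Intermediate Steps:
-14 + R(-1)*L(Y, 2) = -14 + 2/(5 - 1) = -14 + 2/4 = -14 + (¼)*2 = -14 + ½ = -27/2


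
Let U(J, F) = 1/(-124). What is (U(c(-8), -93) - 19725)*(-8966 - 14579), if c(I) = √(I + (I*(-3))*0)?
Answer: 57588739045/124 ≈ 4.6443e+8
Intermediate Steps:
c(I) = √I (c(I) = √(I - 3*I*0) = √(I + 0) = √I)
U(J, F) = -1/124
(U(c(-8), -93) - 19725)*(-8966 - 14579) = (-1/124 - 19725)*(-8966 - 14579) = -2445901/124*(-23545) = 57588739045/124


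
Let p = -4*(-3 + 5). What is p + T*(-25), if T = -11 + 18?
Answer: -183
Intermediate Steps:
T = 7
p = -8 (p = -4*2 = -8)
p + T*(-25) = -8 + 7*(-25) = -8 - 175 = -183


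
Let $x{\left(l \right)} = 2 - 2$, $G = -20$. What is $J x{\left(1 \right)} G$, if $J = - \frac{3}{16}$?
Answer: $0$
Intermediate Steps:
$x{\left(l \right)} = 0$ ($x{\left(l \right)} = 2 - 2 = 0$)
$J = - \frac{3}{16}$ ($J = \left(-3\right) \frac{1}{16} = - \frac{3}{16} \approx -0.1875$)
$J x{\left(1 \right)} G = \left(- \frac{3}{16}\right) 0 \left(-20\right) = 0 \left(-20\right) = 0$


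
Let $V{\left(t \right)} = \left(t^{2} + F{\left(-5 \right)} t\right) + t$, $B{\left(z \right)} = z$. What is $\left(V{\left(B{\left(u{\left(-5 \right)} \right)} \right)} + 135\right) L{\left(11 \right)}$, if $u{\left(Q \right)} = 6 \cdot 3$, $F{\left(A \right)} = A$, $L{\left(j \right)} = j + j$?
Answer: $8514$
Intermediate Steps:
$L{\left(j \right)} = 2 j$
$u{\left(Q \right)} = 18$
$V{\left(t \right)} = t^{2} - 4 t$ ($V{\left(t \right)} = \left(t^{2} - 5 t\right) + t = t^{2} - 4 t$)
$\left(V{\left(B{\left(u{\left(-5 \right)} \right)} \right)} + 135\right) L{\left(11 \right)} = \left(18 \left(-4 + 18\right) + 135\right) 2 \cdot 11 = \left(18 \cdot 14 + 135\right) 22 = \left(252 + 135\right) 22 = 387 \cdot 22 = 8514$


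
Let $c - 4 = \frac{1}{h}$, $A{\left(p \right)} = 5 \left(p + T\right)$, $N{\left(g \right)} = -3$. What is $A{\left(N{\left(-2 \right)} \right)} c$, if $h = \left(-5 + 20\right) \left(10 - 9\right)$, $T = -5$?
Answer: $- \frac{488}{3} \approx -162.67$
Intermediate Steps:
$h = 15$ ($h = 15 \cdot 1 = 15$)
$A{\left(p \right)} = -25 + 5 p$ ($A{\left(p \right)} = 5 \left(p - 5\right) = 5 \left(-5 + p\right) = -25 + 5 p$)
$c = \frac{61}{15}$ ($c = 4 + \frac{1}{15} = \frac{61}{15} \approx 4.0667$)
$A{\left(N{\left(-2 \right)} \right)} c = \left(-25 + 5 \left(-3\right)\right) \frac{61}{15} = \left(-25 - 15\right) \frac{61}{15} = \left(-40\right) \frac{61}{15} = - \frac{488}{3}$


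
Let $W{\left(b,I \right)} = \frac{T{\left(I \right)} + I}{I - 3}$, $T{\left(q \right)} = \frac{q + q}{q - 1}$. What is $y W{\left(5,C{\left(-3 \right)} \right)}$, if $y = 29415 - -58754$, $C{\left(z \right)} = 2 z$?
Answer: $\frac{881690}{21} \approx 41985.0$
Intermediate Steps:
$T{\left(q \right)} = \frac{2 q}{-1 + q}$
$W{\left(b,I \right)} = \frac{I + \frac{2 I}{-1 + I}}{-3 + I}$ ($W{\left(b,I \right)} = \frac{\frac{2 I}{-1 + I} + I}{I - 3} = \frac{I + \frac{2 I}{-1 + I}}{-3 + I}$)
$y = 88169$ ($y = 29415 + 58754 = 88169$)
$y W{\left(5,C{\left(-3 \right)} \right)} = 88169 \frac{2 \left(-3\right) \left(1 + 2 \left(-3\right)\right)}{\left(-1 + 2 \left(-3\right)\right) \left(-3 + 2 \left(-3\right)\right)} = 88169 \left(- \frac{6 \left(1 - 6\right)}{\left(-1 - 6\right) \left(-3 - 6\right)}\right) = 88169 \left(\left(-6\right) \frac{1}{-7} \frac{1}{-9} \left(-5\right)\right) = 88169 \left(\left(-6\right) \left(- \frac{1}{7}\right) \left(- \frac{1}{9}\right) \left(-5\right)\right) = 88169 \cdot \frac{10}{21} = \frac{881690}{21}$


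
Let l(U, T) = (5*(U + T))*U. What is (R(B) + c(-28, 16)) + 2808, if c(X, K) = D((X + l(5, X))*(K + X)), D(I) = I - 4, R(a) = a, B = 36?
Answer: 10076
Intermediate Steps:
l(U, T) = U*(5*T + 5*U) (l(U, T) = (5*(T + U))*U = (5*T + 5*U)*U = U*(5*T + 5*U))
D(I) = -4 + I
c(X, K) = -4 + (125 + 26*X)*(K + X) (c(X, K) = -4 + (X + 5*5*(X + 5))*(K + X) = -4 + (X + 5*5*(5 + X))*(K + X) = -4 + (X + (125 + 25*X))*(K + X) = -4 + (125 + 26*X)*(K + X))
(R(B) + c(-28, 16)) + 2808 = (36 + (-4 + 26*(-28)² + 125*16 + 125*(-28) + 26*16*(-28))) + 2808 = (36 + (-4 + 26*784 + 2000 - 3500 - 11648)) + 2808 = (36 + (-4 + 20384 + 2000 - 3500 - 11648)) + 2808 = (36 + 7232) + 2808 = 7268 + 2808 = 10076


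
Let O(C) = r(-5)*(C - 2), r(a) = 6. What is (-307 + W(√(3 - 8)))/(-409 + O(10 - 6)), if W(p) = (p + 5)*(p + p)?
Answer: 317/397 - 10*I*√5/397 ≈ 0.79849 - 0.056324*I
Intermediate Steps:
W(p) = 2*p*(5 + p) (W(p) = (5 + p)*(2*p) = 2*p*(5 + p))
O(C) = -12 + 6*C (O(C) = 6*(C - 2) = 6*(-2 + C) = -12 + 6*C)
(-307 + W(√(3 - 8)))/(-409 + O(10 - 6)) = (-307 + 2*√(3 - 8)*(5 + √(3 - 8)))/(-409 + (-12 + 6*(10 - 6))) = (-307 + 2*√(-5)*(5 + √(-5)))/(-409 + (-12 + 6*4)) = (-307 + 2*(I*√5)*(5 + I*√5))/(-409 + (-12 + 24)) = (-307 + 2*I*√5*(5 + I*√5))/(-409 + 12) = (-307 + 2*I*√5*(5 + I*√5))/(-397) = (-307 + 2*I*√5*(5 + I*√5))*(-1/397) = 307/397 - 2*I*√5*(5 + I*√5)/397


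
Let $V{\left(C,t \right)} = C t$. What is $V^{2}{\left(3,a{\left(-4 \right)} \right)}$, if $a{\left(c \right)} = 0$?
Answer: $0$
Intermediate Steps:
$V^{2}{\left(3,a{\left(-4 \right)} \right)} = \left(3 \cdot 0\right)^{2} = 0^{2} = 0$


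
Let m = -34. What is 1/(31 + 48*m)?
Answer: -1/1601 ≈ -0.00062461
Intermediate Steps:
1/(31 + 48*m) = 1/(31 + 48*(-34)) = 1/(31 - 1632) = 1/(-1601) = -1/1601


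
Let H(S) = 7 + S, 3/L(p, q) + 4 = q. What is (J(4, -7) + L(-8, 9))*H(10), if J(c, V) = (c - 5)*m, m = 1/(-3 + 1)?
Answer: 187/10 ≈ 18.700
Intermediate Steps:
L(p, q) = 3/(-4 + q)
m = -½ (m = 1/(-2) = -½ ≈ -0.50000)
J(c, V) = 5/2 - c/2 (J(c, V) = (c - 5)*(-½) = (-5 + c)*(-½) = 5/2 - c/2)
(J(4, -7) + L(-8, 9))*H(10) = ((5/2 - ½*4) + 3/(-4 + 9))*(7 + 10) = ((5/2 - 2) + 3/5)*17 = (½ + 3*(⅕))*17 = (½ + ⅗)*17 = (11/10)*17 = 187/10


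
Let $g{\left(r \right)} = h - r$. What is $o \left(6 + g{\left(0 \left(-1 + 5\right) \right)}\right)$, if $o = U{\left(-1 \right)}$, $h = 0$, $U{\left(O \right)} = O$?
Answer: $-6$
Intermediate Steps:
$o = -1$
$g{\left(r \right)} = - r$ ($g{\left(r \right)} = 0 - r = - r$)
$o \left(6 + g{\left(0 \left(-1 + 5\right) \right)}\right) = - (6 - 0 \left(-1 + 5\right)) = - (6 - 0 \cdot 4) = - (6 - 0) = - (6 + 0) = \left(-1\right) 6 = -6$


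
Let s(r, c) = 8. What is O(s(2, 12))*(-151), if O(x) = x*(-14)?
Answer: 16912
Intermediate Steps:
O(x) = -14*x
O(s(2, 12))*(-151) = -14*8*(-151) = -112*(-151) = 16912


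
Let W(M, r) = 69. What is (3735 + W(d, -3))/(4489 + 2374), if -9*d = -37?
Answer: 3804/6863 ≈ 0.55428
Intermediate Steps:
d = 37/9 (d = -⅑*(-37) = 37/9 ≈ 4.1111)
(3735 + W(d, -3))/(4489 + 2374) = (3735 + 69)/(4489 + 2374) = 3804/6863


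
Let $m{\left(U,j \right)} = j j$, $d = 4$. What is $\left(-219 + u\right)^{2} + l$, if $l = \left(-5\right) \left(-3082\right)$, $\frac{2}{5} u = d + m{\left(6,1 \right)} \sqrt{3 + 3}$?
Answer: $\frac{118257}{2} - 1045 \sqrt{6} \approx 56569.0$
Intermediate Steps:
$m{\left(U,j \right)} = j^{2}$
$u = 10 + \frac{5 \sqrt{6}}{2}$ ($u = \frac{5 \left(4 + 1^{2} \sqrt{3 + 3}\right)}{2} = \frac{5 \left(4 + 1 \sqrt{6}\right)}{2} = \frac{5 \left(4 + \sqrt{6}\right)}{2} = 10 + \frac{5 \sqrt{6}}{2} \approx 16.124$)
$l = 15410$
$\left(-219 + u\right)^{2} + l = \left(-219 + \left(10 + \frac{5 \sqrt{6}}{2}\right)\right)^{2} + 15410 = \left(-209 + \frac{5 \sqrt{6}}{2}\right)^{2} + 15410 = 15410 + \left(-209 + \frac{5 \sqrt{6}}{2}\right)^{2}$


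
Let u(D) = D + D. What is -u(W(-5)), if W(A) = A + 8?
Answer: -6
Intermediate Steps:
W(A) = 8 + A
u(D) = 2*D
-u(W(-5)) = -2*(8 - 5) = -2*3 = -1*6 = -6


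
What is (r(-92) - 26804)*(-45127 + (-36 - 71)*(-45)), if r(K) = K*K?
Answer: 739322080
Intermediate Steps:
r(K) = K**2
(r(-92) - 26804)*(-45127 + (-36 - 71)*(-45)) = ((-92)**2 - 26804)*(-45127 + (-36 - 71)*(-45)) = (8464 - 26804)*(-45127 - 107*(-45)) = -18340*(-45127 + 4815) = -18340*(-40312) = 739322080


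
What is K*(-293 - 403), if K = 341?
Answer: -237336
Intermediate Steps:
K*(-293 - 403) = 341*(-293 - 403) = 341*(-696) = -237336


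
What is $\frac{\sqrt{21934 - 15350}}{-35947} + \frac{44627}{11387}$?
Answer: $\frac{44627}{11387} - \frac{2 \sqrt{1646}}{35947} \approx 3.9169$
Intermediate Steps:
$\frac{\sqrt{21934 - 15350}}{-35947} + \frac{44627}{11387} = \sqrt{6584} \left(- \frac{1}{35947}\right) + 44627 \cdot \frac{1}{11387} = 2 \sqrt{1646} \left(- \frac{1}{35947}\right) + \frac{44627}{11387} = - \frac{2 \sqrt{1646}}{35947} + \frac{44627}{11387} = \frac{44627}{11387} - \frac{2 \sqrt{1646}}{35947}$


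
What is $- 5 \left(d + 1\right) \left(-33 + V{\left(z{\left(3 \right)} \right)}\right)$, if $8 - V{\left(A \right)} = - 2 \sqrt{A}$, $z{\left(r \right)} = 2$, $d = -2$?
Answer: $-125 + 10 \sqrt{2} \approx -110.86$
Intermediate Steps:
$V{\left(A \right)} = 8 + 2 \sqrt{A}$ ($V{\left(A \right)} = 8 - - 2 \sqrt{A} = 8 + 2 \sqrt{A}$)
$- 5 \left(d + 1\right) \left(-33 + V{\left(z{\left(3 \right)} \right)}\right) = - 5 \left(-2 + 1\right) \left(-33 + \left(8 + 2 \sqrt{2}\right)\right) = \left(-5\right) \left(-1\right) \left(-25 + 2 \sqrt{2}\right) = 5 \left(-25 + 2 \sqrt{2}\right) = -125 + 10 \sqrt{2}$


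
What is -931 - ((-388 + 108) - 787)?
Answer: 136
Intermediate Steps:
-931 - ((-388 + 108) - 787) = -931 - (-280 - 787) = -931 - 1*(-1067) = -931 + 1067 = 136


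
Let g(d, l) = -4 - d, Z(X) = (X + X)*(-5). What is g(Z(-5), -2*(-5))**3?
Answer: -157464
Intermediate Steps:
Z(X) = -10*X (Z(X) = (2*X)*(-5) = -10*X)
g(Z(-5), -2*(-5))**3 = (-4 - (-10)*(-5))**3 = (-4 - 1*50)**3 = (-4 - 50)**3 = (-54)**3 = -157464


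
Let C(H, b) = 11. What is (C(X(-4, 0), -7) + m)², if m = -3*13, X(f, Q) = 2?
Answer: 784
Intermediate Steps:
m = -39
(C(X(-4, 0), -7) + m)² = (11 - 39)² = (-28)² = 784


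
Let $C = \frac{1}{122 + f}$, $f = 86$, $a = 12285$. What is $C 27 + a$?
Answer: $\frac{2555307}{208} \approx 12285.0$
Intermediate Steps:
$C = \frac{1}{208}$ ($C = \frac{1}{122 + 86} = \frac{1}{208} \approx 0.0048077$)
$C 27 + a = \frac{1}{208} \cdot 27 + 12285 = \frac{27}{208} + 12285 = \frac{2555307}{208}$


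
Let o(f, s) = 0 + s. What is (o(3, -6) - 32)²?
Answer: 1444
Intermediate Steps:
o(f, s) = s
(o(3, -6) - 32)² = (-6 - 32)² = (-38)² = 1444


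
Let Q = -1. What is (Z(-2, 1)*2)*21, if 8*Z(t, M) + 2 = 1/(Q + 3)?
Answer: -63/8 ≈ -7.8750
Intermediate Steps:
Z(t, M) = -3/16 (Z(t, M) = -¼ + 1/(8*(-1 + 3)) = -¼ + (⅛)/2 = -¼ + (⅛)*(½) = -¼ + 1/16 = -3/16)
(Z(-2, 1)*2)*21 = -3/16*2*21 = -3/8*21 = -63/8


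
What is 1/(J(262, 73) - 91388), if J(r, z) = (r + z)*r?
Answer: -1/3618 ≈ -0.00027640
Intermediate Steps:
J(r, z) = r*(r + z)
1/(J(262, 73) - 91388) = 1/(262*(262 + 73) - 91388) = 1/(262*335 - 91388) = 1/(87770 - 91388) = 1/(-3618) = -1/3618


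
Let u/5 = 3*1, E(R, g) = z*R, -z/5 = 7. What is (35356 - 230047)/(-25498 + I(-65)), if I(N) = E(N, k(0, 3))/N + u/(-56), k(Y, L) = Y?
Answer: 3634232/476621 ≈ 7.6250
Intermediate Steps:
z = -35 (z = -5*7 = -35)
E(R, g) = -35*R
u = 15 (u = 5*(3*1) = 5*3 = 15)
I(N) = -1975/56 (I(N) = (-35*N)/N + 15/(-56) = -35 + 15*(-1/56) = -35 - 15/56 = -1975/56)
(35356 - 230047)/(-25498 + I(-65)) = (35356 - 230047)/(-25498 - 1975/56) = -194691/(-1429863/56) = -194691*(-56/1429863) = 3634232/476621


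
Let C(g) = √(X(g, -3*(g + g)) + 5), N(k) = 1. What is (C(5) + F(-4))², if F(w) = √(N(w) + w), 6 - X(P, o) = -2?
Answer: 10 + 2*I*√39 ≈ 10.0 + 12.49*I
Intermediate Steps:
X(P, o) = 8 (X(P, o) = 6 - 1*(-2) = 6 + 2 = 8)
C(g) = √13 (C(g) = √(8 + 5) = √13)
F(w) = √(1 + w)
(C(5) + F(-4))² = (√13 + √(1 - 4))² = (√13 + √(-3))² = (√13 + I*√3)²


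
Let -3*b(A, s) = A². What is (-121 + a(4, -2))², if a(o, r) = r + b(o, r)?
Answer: 148225/9 ≈ 16469.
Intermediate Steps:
b(A, s) = -A²/3
a(o, r) = r - o²/3
(-121 + a(4, -2))² = (-121 + (-2 - ⅓*4²))² = (-121 + (-2 - ⅓*16))² = (-121 + (-2 - 16/3))² = (-121 - 22/3)² = (-385/3)² = 148225/9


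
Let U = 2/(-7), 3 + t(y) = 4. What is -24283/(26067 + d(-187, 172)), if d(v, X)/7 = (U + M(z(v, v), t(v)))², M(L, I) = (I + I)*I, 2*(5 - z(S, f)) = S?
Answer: -169981/182613 ≈ -0.93083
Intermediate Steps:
t(y) = 1 (t(y) = -3 + 4 = 1)
z(S, f) = 5 - S/2
M(L, I) = 2*I² (M(L, I) = (2*I)*I = 2*I²)
U = -2/7 (U = 2*(-⅐) = -2/7 ≈ -0.28571)
d(v, X) = 144/7 (d(v, X) = 7*(-2/7 + 2*1²)² = 7*(-2/7 + 2*1)² = 7*(-2/7 + 2)² = 7*(12/7)² = 7*(144/49) = 144/7)
-24283/(26067 + d(-187, 172)) = -24283/(26067 + 144/7) = -24283/182613/7 = -24283*7/182613 = -169981/182613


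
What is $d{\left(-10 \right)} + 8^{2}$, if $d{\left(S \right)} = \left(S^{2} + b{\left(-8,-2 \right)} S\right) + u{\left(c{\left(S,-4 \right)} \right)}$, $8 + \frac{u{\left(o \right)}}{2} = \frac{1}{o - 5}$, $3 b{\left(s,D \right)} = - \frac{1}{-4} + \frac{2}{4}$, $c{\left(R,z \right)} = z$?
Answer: $\frac{2615}{18} \approx 145.28$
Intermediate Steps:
$b{\left(s,D \right)} = \frac{1}{4}$ ($b{\left(s,D \right)} = \frac{- \frac{1}{-4} + \frac{2}{4}}{3} = \frac{\left(-1\right) \left(- \frac{1}{4}\right) + 2 \cdot \frac{1}{4}}{3} = \frac{\frac{1}{4} + \frac{1}{2}}{3} = \frac{1}{3} \cdot \frac{3}{4} = \frac{1}{4}$)
$u{\left(o \right)} = -16 + \frac{2}{-5 + o}$ ($u{\left(o \right)} = -16 + \frac{2}{o - 5} = -16 + \frac{2}{-5 + o}$)
$d{\left(S \right)} = - \frac{146}{9} + S^{2} + \frac{S}{4}$ ($d{\left(S \right)} = \left(S^{2} + \frac{S}{4}\right) + \frac{2 \left(41 - -32\right)}{-5 - 4} = \left(S^{2} + \frac{S}{4}\right) + \frac{2 \left(41 + 32\right)}{-9} = \left(S^{2} + \frac{S}{4}\right) + 2 \left(- \frac{1}{9}\right) 73 = \left(S^{2} + \frac{S}{4}\right) - \frac{146}{9} = - \frac{146}{9} + S^{2} + \frac{S}{4}$)
$d{\left(-10 \right)} + 8^{2} = \left(- \frac{146}{9} + \left(-10\right)^{2} + \frac{1}{4} \left(-10\right)\right) + 8^{2} = \left(- \frac{146}{9} + 100 - \frac{5}{2}\right) + 64 = \frac{1463}{18} + 64 = \frac{2615}{18}$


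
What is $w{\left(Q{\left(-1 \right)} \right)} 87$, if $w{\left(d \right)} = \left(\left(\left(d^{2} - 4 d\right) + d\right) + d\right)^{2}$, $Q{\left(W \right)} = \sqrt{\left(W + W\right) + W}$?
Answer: $-261 + 1044 i \sqrt{3} \approx -261.0 + 1808.3 i$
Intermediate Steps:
$Q{\left(W \right)} = \sqrt{3} \sqrt{W}$ ($Q{\left(W \right)} = \sqrt{2 W + W} = \sqrt{3 W} = \sqrt{3} \sqrt{W}$)
$w{\left(d \right)} = \left(d^{2} - 2 d\right)^{2}$ ($w{\left(d \right)} = \left(\left(d^{2} - 3 d\right) + d\right)^{2} = \left(d^{2} - 2 d\right)^{2}$)
$w{\left(Q{\left(-1 \right)} \right)} 87 = \left(\sqrt{3} \sqrt{-1}\right)^{2} \left(-2 + \sqrt{3} \sqrt{-1}\right)^{2} \cdot 87 = \left(\sqrt{3} i\right)^{2} \left(-2 + \sqrt{3} i\right)^{2} \cdot 87 = \left(i \sqrt{3}\right)^{2} \left(-2 + i \sqrt{3}\right)^{2} \cdot 87 = - 3 \left(-2 + i \sqrt{3}\right)^{2} \cdot 87 = - 261 \left(-2 + i \sqrt{3}\right)^{2}$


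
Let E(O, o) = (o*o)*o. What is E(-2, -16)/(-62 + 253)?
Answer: -4096/191 ≈ -21.445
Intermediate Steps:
E(O, o) = o³ (E(O, o) = o²*o = o³)
E(-2, -16)/(-62 + 253) = (-16)³/(-62 + 253) = -4096/191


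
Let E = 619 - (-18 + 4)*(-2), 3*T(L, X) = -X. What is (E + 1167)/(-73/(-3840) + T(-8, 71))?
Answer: -2250240/30269 ≈ -74.341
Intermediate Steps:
T(L, X) = -X/3 (T(L, X) = (-X)/3 = -X/3)
E = 591 (E = 619 - (-14)*(-2) = 619 - 1*28 = 619 - 28 = 591)
(E + 1167)/(-73/(-3840) + T(-8, 71)) = (591 + 1167)/(-73/(-3840) - 1/3*71) = 1758/(-73*(-1/3840) - 71/3) = 1758/(73/3840 - 71/3) = 1758/(-30269/1280) = 1758*(-1280/30269) = -2250240/30269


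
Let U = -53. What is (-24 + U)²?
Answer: 5929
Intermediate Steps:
(-24 + U)² = (-24 - 53)² = (-77)² = 5929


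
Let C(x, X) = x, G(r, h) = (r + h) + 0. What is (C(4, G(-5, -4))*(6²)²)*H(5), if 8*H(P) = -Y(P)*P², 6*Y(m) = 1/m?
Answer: -540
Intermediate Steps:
Y(m) = 1/(6*m)
G(r, h) = h + r (G(r, h) = (h + r) + 0 = h + r)
H(P) = -P/48 (H(P) = (-1/(6*P)*P²)/8 = (-P/6)/8 = -P/48)
(C(4, G(-5, -4))*(6²)²)*H(5) = (4*(6²)²)*(-1/48*5) = (4*36²)*(-5/48) = (4*1296)*(-5/48) = 5184*(-5/48) = -540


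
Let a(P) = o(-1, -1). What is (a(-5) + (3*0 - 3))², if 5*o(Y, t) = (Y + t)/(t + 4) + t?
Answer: 100/9 ≈ 11.111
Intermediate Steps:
o(Y, t) = t/5 + (Y + t)/(5*(4 + t)) (o(Y, t) = ((Y + t)/(t + 4) + t)/5 = ((Y + t)/(4 + t) + t)/5 = (t + (Y + t)/(4 + t))/5 = t/5 + (Y + t)/(5*(4 + t)))
a(P) = -⅓ (a(P) = (-1 + (-1)² + 5*(-1))/(5*(4 - 1)) = (⅕)*(-1 + 1 - 5)/3 = (⅕)*(⅓)*(-5) = -⅓)
(a(-5) + (3*0 - 3))² = (-⅓ + (3*0 - 3))² = (-⅓ + (0 - 3))² = (-⅓ - 3)² = (-10/3)² = 100/9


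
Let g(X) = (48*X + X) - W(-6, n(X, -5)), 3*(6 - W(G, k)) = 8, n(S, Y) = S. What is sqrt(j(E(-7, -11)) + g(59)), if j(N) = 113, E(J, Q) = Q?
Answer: sqrt(27006)/3 ≈ 54.778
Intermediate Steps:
W(G, k) = 10/3 (W(G, k) = 6 - 1/3*8 = 6 - 8/3 = 10/3)
g(X) = -10/3 + 49*X (g(X) = (48*X + X) - 1*10/3 = 49*X - 10/3 = -10/3 + 49*X)
sqrt(j(E(-7, -11)) + g(59)) = sqrt(113 + (-10/3 + 49*59)) = sqrt(113 + (-10/3 + 2891)) = sqrt(113 + 8663/3) = sqrt(9002/3) = sqrt(27006)/3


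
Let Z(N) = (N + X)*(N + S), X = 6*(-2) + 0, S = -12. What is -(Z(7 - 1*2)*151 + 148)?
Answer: -7547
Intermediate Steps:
X = -12 (X = -12 + 0 = -12)
Z(N) = (-12 + N)**2 (Z(N) = (N - 12)*(N - 12) = (-12 + N)*(-12 + N) = (-12 + N)**2)
-(Z(7 - 1*2)*151 + 148) = -((144 + (7 - 1*2)**2 - 24*(7 - 1*2))*151 + 148) = -((144 + (7 - 2)**2 - 24*(7 - 2))*151 + 148) = -((144 + 5**2 - 24*5)*151 + 148) = -((144 + 25 - 120)*151 + 148) = -(49*151 + 148) = -(7399 + 148) = -1*7547 = -7547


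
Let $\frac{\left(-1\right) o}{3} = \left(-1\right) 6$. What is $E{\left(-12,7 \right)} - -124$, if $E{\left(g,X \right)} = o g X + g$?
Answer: $-1400$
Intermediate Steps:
$o = 18$ ($o = - 3 \left(\left(-1\right) 6\right) = \left(-3\right) \left(-6\right) = 18$)
$E{\left(g,X \right)} = g + 18 X g$ ($E{\left(g,X \right)} = 18 g X + g = 18 X g + g = g + 18 X g$)
$E{\left(-12,7 \right)} - -124 = - 12 \left(1 + 18 \cdot 7\right) - -124 = - 12 \left(1 + 126\right) + 124 = \left(-12\right) 127 + 124 = -1524 + 124 = -1400$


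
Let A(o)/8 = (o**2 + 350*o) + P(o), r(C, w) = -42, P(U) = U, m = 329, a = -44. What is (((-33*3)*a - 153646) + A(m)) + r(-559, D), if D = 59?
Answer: 1640428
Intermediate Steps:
A(o) = 8*o**2 + 2808*o (A(o) = 8*((o**2 + 350*o) + o) = 8*(o**2 + 351*o) = 8*o**2 + 2808*o)
(((-33*3)*a - 153646) + A(m)) + r(-559, D) = ((-33*3*(-44) - 153646) + 8*329*(351 + 329)) - 42 = ((-99*(-44) - 153646) + 8*329*680) - 42 = ((4356 - 153646) + 1789760) - 42 = (-149290 + 1789760) - 42 = 1640470 - 42 = 1640428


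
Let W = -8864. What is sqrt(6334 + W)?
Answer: I*sqrt(2530) ≈ 50.299*I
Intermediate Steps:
sqrt(6334 + W) = sqrt(6334 - 8864) = sqrt(-2530) = I*sqrt(2530)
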